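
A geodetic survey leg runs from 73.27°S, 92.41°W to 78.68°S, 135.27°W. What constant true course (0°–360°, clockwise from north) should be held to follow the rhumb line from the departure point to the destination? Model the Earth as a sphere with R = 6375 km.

242.2°

Meridional parts: M(φ₁)=-1.9170, M(φ₂)=-2.3115 → ΔM = -0.3945;  Δλ = -0.7480 rad
tan C = Δλ / ΔM = +1.8961 → C = 242.19°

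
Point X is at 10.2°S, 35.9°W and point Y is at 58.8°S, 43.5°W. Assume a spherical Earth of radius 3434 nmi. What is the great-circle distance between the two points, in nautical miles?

Haversine: a = sin²(Δφ/2)+cos φ₁ cos φ₂ sin²(Δλ/2) = 0.17158;  σ = 2·atan2(√a,√(1−a))
σ = 48.941° → d = Rσ = 3434·0.85419 = 2933 nmi

2933 nmi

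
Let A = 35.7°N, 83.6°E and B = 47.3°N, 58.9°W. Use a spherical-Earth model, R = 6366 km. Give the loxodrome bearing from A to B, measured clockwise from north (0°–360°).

Δψ = ln[tan(π/4+φ₂/2)/tan(π/4+φ₁/2)] = +0.2715
Δλ = -2.4871 rad (taken the short way round)
course = atan2(Δλ, Δψ) = 276.23°

276.2°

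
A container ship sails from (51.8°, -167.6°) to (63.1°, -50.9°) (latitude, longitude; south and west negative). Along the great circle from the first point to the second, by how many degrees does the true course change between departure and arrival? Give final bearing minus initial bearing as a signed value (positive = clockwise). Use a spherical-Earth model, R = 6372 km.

+107.9°

Initial bearing θ₁ = atan2(sin Δλ cos φ₂, cos φ₁ sin φ₂ − sin φ₁ cos φ₂ cos Δλ) = 29.61°
Final bearing θ₂ = (initial bearing from the destination back to the start) + 180° = 137.52°
Δθ = θ₂ − θ₁ = +107.9°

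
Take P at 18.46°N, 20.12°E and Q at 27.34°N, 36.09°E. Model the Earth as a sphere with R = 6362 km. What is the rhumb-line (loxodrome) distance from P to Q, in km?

Δψ = ln[tan(π/4+φ₂/2)/tan(π/4+φ₁/2)] = +0.1685;  Δφ = +0.1550 rad,  Δλ = +0.2787 rad
q = Δφ/Δψ = 0.9199
d = R·√(Δφ² + q²Δλ²) = 6362·0.29961 = 1906 km

1906 km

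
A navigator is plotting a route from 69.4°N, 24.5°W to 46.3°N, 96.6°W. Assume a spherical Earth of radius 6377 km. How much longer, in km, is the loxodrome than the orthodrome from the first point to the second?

Great circle: cos σ = sin φ₁ sin φ₂ + cos φ₁ cos φ₂ cos Δλ,  σ = 0.7205 rad → d_gc = 4594.85 km
Rhumb line: Δψ = -0.7914, q = Δφ/Δψ = 0.5094, d_rh = R√(Δφ²+q²Δλ²) = 4829.39 km
Excess = 4829.39 − 4594.85 = 234.54 ≈ 235 km

235 km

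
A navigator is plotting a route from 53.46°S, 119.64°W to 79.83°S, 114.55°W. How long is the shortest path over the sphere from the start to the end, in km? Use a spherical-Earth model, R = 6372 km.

cos σ = sin φ₁ sin φ₂ + cos φ₁ cos φ₂ cos Δλ
      = sin(-53.46°)sin(-79.83°) + cos(-53.46°)cos(-79.83°)cos(5.09°) = 0.8955
σ = 26.423° → d = Rσ = 6372·0.46118 = 2939 km

2939 km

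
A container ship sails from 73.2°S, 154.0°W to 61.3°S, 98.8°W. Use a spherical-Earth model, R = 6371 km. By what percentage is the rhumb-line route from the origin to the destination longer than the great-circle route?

Great circle: σ = 0.4055 rad → d_gc = Rσ = 2583.1 km
Rhumb: Δφ = +0.2077, Δλ = +0.9634, Δψ = +0.5495, q = Δφ/Δψ = 0.3779 → d_rh = R√(Δφ²+q²Δλ²) = 2670.7 km
Excess = (2670.7 − 2583.1) / 2583.1 = 87.6 / 2583.1 = 3.39% ≈ 3.4%

3.4%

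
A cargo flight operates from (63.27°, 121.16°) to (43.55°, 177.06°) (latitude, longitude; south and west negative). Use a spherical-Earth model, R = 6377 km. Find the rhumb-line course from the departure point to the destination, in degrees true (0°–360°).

121.2°

Δψ = ln[tan(π/4+φ₂/2)/tan(π/4+φ₁/2)] = -0.5912
Δλ = +0.9756 rad (taken the short way round)
course = atan2(Δλ, Δψ) = 121.21°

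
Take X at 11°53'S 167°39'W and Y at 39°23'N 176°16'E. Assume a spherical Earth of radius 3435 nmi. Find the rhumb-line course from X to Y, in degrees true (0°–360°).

Meridional parts: M(φ₁)=-0.2089, M(φ₂)=+0.7489 → ΔM = +0.9578;  Δλ = -0.2807 rad
tan C = Δλ / ΔM = -0.2931 → C = 343.67°

343.7°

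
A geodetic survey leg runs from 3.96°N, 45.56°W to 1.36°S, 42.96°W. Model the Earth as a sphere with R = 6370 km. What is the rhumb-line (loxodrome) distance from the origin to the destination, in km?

658 km

Δψ = ln[tan(π/4+φ₂/2)/tan(π/4+φ₁/2)] = -0.0929;  Δφ = -0.0929 rad,  Δλ = +0.0454 rad
q = Δφ/Δψ = 0.9994
d = R·√(Δφ² + q²Δλ²) = 6370·0.10333 = 658 km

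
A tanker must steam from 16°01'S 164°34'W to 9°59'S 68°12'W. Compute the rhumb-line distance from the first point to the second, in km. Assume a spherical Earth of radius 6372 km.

Δψ = ln[tan(π/4+φ₂/2)/tan(π/4+φ₁/2)] = +0.1081;  Δφ = +0.1053 rad,  Δλ = +1.6819 rad
q = Δφ/Δψ = 0.9739
d = R·√(Δφ² + q²Δλ²) = 6372·1.64135 = 10459 km

10459 km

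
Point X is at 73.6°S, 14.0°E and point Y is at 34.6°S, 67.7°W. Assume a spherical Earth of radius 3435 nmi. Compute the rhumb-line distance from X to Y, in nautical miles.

3481 nmi

Δψ = ln[tan(π/4+φ₂/2)/tan(π/4+φ₁/2)] = +1.2929;  Δφ = +0.6807 rad,  Δλ = -1.4259 rad
q = Δφ/Δψ = 0.5265
d = R·√(Δφ² + q²Δλ²) = 3435·1.01336 = 3481 nmi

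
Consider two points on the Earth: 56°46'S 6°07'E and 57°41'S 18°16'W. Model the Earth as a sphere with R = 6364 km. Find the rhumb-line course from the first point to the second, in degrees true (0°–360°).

Δψ = ln[tan(π/4+φ₂/2)/tan(π/4+φ₁/2)] = -0.0296
Δλ = -0.4256 rad (taken the short way round)
course = atan2(Δλ, Δψ) = 266.03°

266.0°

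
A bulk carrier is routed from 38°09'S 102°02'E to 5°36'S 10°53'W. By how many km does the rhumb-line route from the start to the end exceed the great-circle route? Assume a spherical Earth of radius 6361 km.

419 km

Great circle: cos σ = sin φ₁ sin φ₂ + cos φ₁ cos φ₂ cos Δλ,  σ = 1.8178 rad → d_gc = 11562.9 km
Rhumb line: Δψ = +0.6234, q = Δφ/Δψ = 0.9113, d_rh = R√(Δφ²+q²Δλ²) = 11981.7 km
Excess = 11981.7 − 11562.9 = 418.8 ≈ 419 km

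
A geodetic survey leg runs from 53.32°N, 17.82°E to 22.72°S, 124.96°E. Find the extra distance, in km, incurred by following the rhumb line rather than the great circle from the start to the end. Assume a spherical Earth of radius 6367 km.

310 km

Great circle: cos σ = sin φ₁ sin φ₂ + cos φ₁ cos φ₂ cos Δλ,  σ = 2.0625 rad → d_gc = 13132.0 km
Rhumb line: Δψ = -1.5115, q = Δφ/Δψ = 0.8780, d_rh = R√(Δφ²+q²Δλ²) = 13441.8 km
Excess = 13441.8 − 13132.0 = 309.8 ≈ 310 km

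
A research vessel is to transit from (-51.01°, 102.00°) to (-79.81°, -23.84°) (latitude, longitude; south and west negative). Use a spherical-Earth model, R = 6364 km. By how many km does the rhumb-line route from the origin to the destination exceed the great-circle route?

Great circle: cos σ = sin φ₁ sin φ₂ + cos φ₁ cos φ₂ cos Δλ,  σ = 0.7957 rad → d_gc = 5063.5 km
Rhumb line: Δψ = -1.3789, q = Δφ/Δψ = 0.3645, d_rh = R√(Δφ²+q²Δλ²) = 6016.1 km
Excess = 6016.1 − 5063.5 = 952.6 ≈ 953 km

953 km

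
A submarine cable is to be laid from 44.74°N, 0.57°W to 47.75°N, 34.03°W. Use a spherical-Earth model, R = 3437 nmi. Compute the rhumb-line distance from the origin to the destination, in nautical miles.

Rhumb course C = atan2(Δλ, Δψ) with Δψ = ln[tan(π/4+φ₂/2)/tan(π/4+φ₁/2)] = +0.0760, Δλ = -0.5840 → C = 277.41°
d = R·|Δφ| / |cos C| = 3437·0.05253 / 0.12904 = 1399 nmi

1399 nmi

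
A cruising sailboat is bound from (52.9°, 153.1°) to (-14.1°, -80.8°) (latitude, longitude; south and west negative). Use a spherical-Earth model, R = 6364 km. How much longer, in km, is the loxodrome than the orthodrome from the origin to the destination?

686 km

Great circle: cos σ = sin φ₁ sin φ₂ + cos φ₁ cos φ₂ cos Δλ,  σ = 2.1401 rad → d_gc = 13619.279 km
Rhumb line: Δψ = -1.3406, q = Δφ/Δψ = 0.8723, d_rh = R√(Δφ²+q²Δλ²) = 14305.775 km
Excess = 14305.775 − 13619.279 = 686.496 ≈ 686 km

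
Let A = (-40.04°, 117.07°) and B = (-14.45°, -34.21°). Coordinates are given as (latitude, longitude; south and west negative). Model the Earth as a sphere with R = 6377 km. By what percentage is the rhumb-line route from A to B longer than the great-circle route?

Great circle: σ = 2.0825 rad → d_gc = Rσ = 13279.9 km
Rhumb: Δφ = +0.4466, Δλ = -2.6403, Δψ = +0.5089, q = Δφ/Δψ = 0.8776 → d_rh = R√(Δφ²+q²Δλ²) = 15049.0 km
Excess = (15049.0 − 13279.9) / 13279.9 = 1769.1 / 13279.9 = 13.32% ≈ 13.3%

13.3%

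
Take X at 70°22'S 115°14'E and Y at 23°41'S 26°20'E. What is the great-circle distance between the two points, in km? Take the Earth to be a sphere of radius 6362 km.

Haversine: a = sin²(Δφ/2)+cos φ₁ cos φ₂ sin²(Δλ/2) = 0.30788;  σ = 2·atan2(√a,√(1−a))
σ = 67.404° → d = Rσ = 6362·1.17642 = 7484 km

7484 km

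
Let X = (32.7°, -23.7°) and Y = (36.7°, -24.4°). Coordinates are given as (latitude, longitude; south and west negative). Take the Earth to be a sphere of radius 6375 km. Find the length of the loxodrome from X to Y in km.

Rhumb course C = atan2(Δλ, Δψ) with Δψ = ln[tan(π/4+φ₂/2)/tan(π/4+φ₁/2)] = +0.0849, Δλ = -0.0122 → C = 351.82°
d = R·|Δφ| / |cos C| = 6375·0.06981 / 0.98982 = 450 km

450 km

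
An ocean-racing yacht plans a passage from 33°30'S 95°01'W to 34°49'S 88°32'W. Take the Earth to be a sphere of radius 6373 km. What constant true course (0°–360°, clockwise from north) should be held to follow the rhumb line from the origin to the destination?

103.8°

Meridional parts: M(φ₁)=-0.6212, M(φ₂)=-0.6489 → ΔM = -0.0278;  Δλ = +0.1132 rad
tan C = Δλ / ΔM = -4.0744 → C = 103.79°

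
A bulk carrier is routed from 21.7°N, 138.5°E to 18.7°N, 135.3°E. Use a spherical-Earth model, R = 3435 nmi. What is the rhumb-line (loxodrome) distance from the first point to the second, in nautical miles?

Rhumb course C = atan2(Δλ, Δψ) with Δψ = ln[tan(π/4+φ₂/2)/tan(π/4+φ₁/2)] = -0.0558, Δλ = -0.0559 → C = 225.03°
d = R·|Δφ| / |cos C| = 3435·0.05236 / 0.70678 = 254 nmi

254 nmi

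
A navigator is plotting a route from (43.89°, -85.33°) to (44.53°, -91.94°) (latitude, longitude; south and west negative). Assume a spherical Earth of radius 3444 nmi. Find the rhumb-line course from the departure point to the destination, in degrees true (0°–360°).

Δψ = ln[tan(π/4+φ₂/2)/tan(π/4+φ₁/2)] = +0.0156
Δλ = -0.1154 rad (taken the short way round)
course = atan2(Δλ, Δψ) = 277.69°

277.7°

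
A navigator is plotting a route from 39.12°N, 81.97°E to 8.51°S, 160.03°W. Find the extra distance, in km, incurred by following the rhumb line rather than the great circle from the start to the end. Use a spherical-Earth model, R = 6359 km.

317 km

Great circle: cos σ = sin φ₁ sin φ₂ + cos φ₁ cos φ₂ cos Δλ,  σ = 2.0416 rad → d_gc = 12982.42 km
Rhumb line: Δψ = -0.8921, q = Δφ/Δψ = 0.9319, d_rh = R√(Δφ²+q²Δλ²) = 13299.90 km
Excess = 13299.90 − 12982.42 = 317.48 ≈ 317 km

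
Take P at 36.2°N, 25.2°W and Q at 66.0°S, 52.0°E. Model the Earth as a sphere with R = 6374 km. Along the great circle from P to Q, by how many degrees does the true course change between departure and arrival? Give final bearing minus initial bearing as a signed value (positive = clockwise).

-36.2°

Initial bearing θ₁ = atan2(sin Δλ cos φ₂, cos φ₁ sin φ₂ − sin φ₁ cos φ₂ cos Δλ) = 153.35°
Final bearing θ₂ = (initial bearing from the destination back to the start) + 180° = 117.15°
Δθ = θ₂ − θ₁ = -36.2°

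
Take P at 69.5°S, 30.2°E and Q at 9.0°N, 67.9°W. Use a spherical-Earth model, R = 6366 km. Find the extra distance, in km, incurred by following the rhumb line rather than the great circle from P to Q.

Great circle: cos σ = sin φ₁ sin φ₂ + cos φ₁ cos φ₂ cos Δλ,  σ = 1.7673 rad → d_gc = 11250.8 km
Rhumb line: Δψ = +1.8679, q = Δφ/Δψ = 0.7335, d_rh = R√(Δφ²+q²Δλ²) = 11831.6 km
Excess = 11831.6 − 11250.8 = 580.8 ≈ 581 km

581 km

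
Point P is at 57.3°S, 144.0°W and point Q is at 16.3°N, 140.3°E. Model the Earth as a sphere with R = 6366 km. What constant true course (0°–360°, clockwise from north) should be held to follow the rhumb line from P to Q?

318.9°

Δψ = ln[tan(π/4+φ₂/2)/tan(π/4+φ₁/2)] = +1.5147
Δλ = -1.3212 rad (taken the short way round)
course = atan2(Δλ, Δψ) = 318.90°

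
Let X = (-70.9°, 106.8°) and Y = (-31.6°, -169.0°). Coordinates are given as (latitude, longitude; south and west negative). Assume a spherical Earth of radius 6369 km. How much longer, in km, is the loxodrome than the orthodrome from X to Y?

Great circle: cos σ = sin φ₁ sin φ₂ + cos φ₁ cos φ₂ cos Δλ,  σ = 1.0201 rad → d_gc = 6496.8 km
Rhumb line: Δψ = +1.2005, q = Δφ/Δψ = 0.5713, d_rh = R√(Δφ²+q²Δλ²) = 6905.1 km
Excess = 6905.1 − 6496.8 = 408.3 ≈ 408 km

408 km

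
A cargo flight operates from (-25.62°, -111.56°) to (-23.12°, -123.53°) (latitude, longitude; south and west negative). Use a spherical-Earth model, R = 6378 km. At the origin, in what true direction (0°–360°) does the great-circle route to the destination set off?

θ = atan2( sin Δλ·cos φ₂ ,  cos φ₁ sin φ₂ − sin φ₁ cos φ₂ cos Δλ )
  = atan2(-0.1907, +0.0350) = 280.39°

280.4°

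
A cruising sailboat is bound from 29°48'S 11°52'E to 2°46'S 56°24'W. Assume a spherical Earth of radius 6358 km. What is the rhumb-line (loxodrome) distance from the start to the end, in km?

Rhumb course C = atan2(Δλ, Δψ) with Δψ = ln[tan(π/4+φ₂/2)/tan(π/4+φ₁/2)] = +0.4970, Δλ = -1.1915 → C = 292.64°
d = R·|Δφ| / |cos C| = 6358·0.47182 / 0.38496 = 7793 km

7793 km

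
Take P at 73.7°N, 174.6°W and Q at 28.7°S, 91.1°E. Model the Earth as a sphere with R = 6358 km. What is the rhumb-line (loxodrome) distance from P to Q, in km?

13660 km

Δψ = ln[tan(π/4+φ₂/2)/tan(π/4+φ₁/2)] = -2.4667;  Δφ = -1.7872 rad,  Δλ = -1.6458 rad
q = Δφ/Δψ = 0.7245
d = R·√(Δφ² + q²Δλ²) = 6358·2.14852 = 13660 km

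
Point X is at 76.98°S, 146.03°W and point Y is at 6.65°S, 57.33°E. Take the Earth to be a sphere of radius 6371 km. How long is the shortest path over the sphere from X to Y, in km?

10598 km

Haversine: a = sin²(Δφ/2)+cos φ₁ cos φ₂ sin²(Δλ/2) = 0.54630;  σ = 2·atan2(√a,√(1−a))
σ = 95.314° → d = Rσ = 6371·1.66354 = 10598 km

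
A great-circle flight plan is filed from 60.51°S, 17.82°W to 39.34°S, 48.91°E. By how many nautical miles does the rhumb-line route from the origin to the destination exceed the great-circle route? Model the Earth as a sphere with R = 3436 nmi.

Great circle: cos σ = sin φ₁ sin φ₂ + cos φ₁ cos φ₂ cos Δλ,  σ = 0.7923 rad → d_gc = 2722.39 nmi
Rhumb line: Δψ = +0.5870, q = Δφ/Δψ = 0.6295, d_rh = R√(Δφ²+q²Δλ²) = 2820.93 nmi
Excess = 2820.93 − 2722.39 = 98.54 ≈ 99 nmi

99 nmi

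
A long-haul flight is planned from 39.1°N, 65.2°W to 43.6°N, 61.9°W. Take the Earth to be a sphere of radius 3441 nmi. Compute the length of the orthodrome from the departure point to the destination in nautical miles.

308 nmi

Haversine: a = sin²(Δφ/2)+cos φ₁ cos φ₂ sin²(Δλ/2) = 0.00201;  σ = 2·atan2(√a,√(1−a))
σ = 5.136° → d = Rσ = 3441·0.08964 = 308 nmi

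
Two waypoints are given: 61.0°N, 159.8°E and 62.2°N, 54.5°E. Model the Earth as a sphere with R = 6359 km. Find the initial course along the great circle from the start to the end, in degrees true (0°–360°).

320.0°

θ = atan2( sin Δλ·cos φ₂ ,  cos φ₁ sin φ₂ − sin φ₁ cos φ₂ cos Δλ )
  = atan2(-0.4499, +0.5365) = 320.02°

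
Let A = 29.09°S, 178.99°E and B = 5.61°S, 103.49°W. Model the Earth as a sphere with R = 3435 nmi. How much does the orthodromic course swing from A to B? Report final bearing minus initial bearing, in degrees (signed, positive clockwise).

-27.5°

At departure: θ₁ = atan2(sin Δλ cos φ₂, cos φ₁ sin φ₂ − sin φ₁ cos φ₂ cos Δλ) = 88.87°
At arrival: θ₂ = atan2(sin Δλ cos φ₁, −cos φ₂ sin φ₁ + sin φ₂ cos φ₁ cos Δλ) = 61.39°
Δθ = θ₂ − θ₁ = -27.5°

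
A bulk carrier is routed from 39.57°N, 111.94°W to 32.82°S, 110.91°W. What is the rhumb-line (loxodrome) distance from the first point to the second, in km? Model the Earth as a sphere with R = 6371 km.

Rhumb course C = atan2(Δλ, Δψ) with Δψ = ln[tan(π/4+φ₂/2)/tan(π/4+φ₁/2)] = -1.3601, Δλ = +0.0180 → C = 179.24°
d = R·|Δφ| / |cos C| = 6371·1.26344 / 0.99991 = 8050 km

8050 km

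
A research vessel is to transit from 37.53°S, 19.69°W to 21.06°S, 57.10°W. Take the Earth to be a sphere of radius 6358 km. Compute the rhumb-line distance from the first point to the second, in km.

Rhumb course C = atan2(Δλ, Δψ) with Δψ = ln[tan(π/4+φ₂/2)/tan(π/4+φ₁/2)] = +0.3315, Δλ = -0.6529 → C = 296.92°
d = R·|Δφ| / |cos C| = 6358·0.28746 / 0.45268 = 4037 km

4037 km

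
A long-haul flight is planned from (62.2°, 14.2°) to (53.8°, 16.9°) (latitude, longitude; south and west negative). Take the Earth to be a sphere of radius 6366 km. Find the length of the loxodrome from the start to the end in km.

Δψ = ln[tan(π/4+φ₂/2)/tan(π/4+φ₁/2)] = -0.2782;  Δφ = -0.1466 rad,  Δλ = +0.0471 rad
q = Δφ/Δψ = 0.5270
d = R·√(Δφ² + q²Δλ²) = 6366·0.14870 = 947 km

947 km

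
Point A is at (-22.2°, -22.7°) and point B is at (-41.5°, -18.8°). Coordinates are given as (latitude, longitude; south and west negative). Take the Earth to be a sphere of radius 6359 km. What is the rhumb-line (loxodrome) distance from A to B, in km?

Rhumb course C = atan2(Δλ, Δψ) with Δψ = ln[tan(π/4+φ₂/2)/tan(π/4+φ₁/2)] = -0.3999, Δλ = +0.0681 → C = 170.34°
d = R·|Δφ| / |cos C| = 6359·0.33685 / 0.98582 = 2173 km

2173 km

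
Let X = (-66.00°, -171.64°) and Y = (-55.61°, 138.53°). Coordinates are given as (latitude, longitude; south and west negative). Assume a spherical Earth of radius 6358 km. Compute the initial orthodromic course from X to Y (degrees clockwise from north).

269.6°

N = sin Δλ·cos φ₂ = -0.4316;  D = cos φ₁ sin φ₂ − sin φ₁ cos φ₂ cos Δλ = -0.0028
initial course = atan2(N, D) = 269.63°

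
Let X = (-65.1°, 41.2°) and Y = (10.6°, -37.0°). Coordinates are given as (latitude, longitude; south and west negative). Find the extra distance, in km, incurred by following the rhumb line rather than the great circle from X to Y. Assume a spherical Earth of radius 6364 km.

Great circle: cos σ = sin φ₁ sin φ₂ + cos φ₁ cos φ₂ cos Δλ,  σ = 1.6531 rad → d_gc = 10520.4 km
Rhumb line: Δψ = +1.6967, q = Δφ/Δψ = 0.7787, d_rh = R√(Δφ²+q²Δλ²) = 10791.1 km
Excess = 10791.1 − 10520.4 = 270.7 ≈ 271 km

271 km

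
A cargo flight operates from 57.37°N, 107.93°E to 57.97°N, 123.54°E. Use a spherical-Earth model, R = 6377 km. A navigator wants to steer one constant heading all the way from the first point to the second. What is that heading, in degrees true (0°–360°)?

Δψ = ln[tan(π/4+φ₂/2)/tan(π/4+φ₁/2)] = +0.0196
Δλ = +0.2724 rad (taken the short way round)
course = atan2(Δλ, Δψ) = 85.89°

85.9°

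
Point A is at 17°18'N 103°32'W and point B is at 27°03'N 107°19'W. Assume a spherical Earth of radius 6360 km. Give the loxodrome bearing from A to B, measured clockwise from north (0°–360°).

340.3°

Meridional parts: M(φ₁)=+0.3066, M(φ₂)=+0.4907 → ΔM = +0.1841;  Δλ = -0.0660 rad
tan C = Δλ / ΔM = -0.3588 → C = 340.26°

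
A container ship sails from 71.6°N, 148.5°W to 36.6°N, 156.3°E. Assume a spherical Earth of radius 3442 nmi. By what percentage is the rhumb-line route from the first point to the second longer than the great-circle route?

Great circle: σ = 0.7808 rad → d_gc = Rσ = 2687.4 nmi
Rhumb: Δφ = -0.6109, Δλ = -0.9634, Δψ = -1.1331, q = Δφ/Δψ = 0.5391 → d_rh = R√(Δφ²+q²Δλ²) = 2759.9 nmi
Excess = (2759.9 − 2687.4) / 2687.4 = 72.5 / 2687.4 = 2.70% ≈ 2.7%

2.7%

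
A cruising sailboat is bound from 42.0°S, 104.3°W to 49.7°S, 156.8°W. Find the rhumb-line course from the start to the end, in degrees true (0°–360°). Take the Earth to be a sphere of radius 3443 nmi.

258.1°

Meridional parts: M(φ₁)=-0.8092, M(φ₂)=-1.0026 → ΔM = -0.1934;  Δλ = -0.9163 rad
tan C = Δλ / ΔM = +4.7379 → C = 258.08°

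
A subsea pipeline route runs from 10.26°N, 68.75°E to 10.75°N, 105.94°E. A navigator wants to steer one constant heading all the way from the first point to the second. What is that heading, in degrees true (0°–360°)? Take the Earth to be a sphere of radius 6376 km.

Meridional parts: M(φ₁)=+0.1800, M(φ₂)=+0.1887 → ΔM = +0.0087;  Δλ = +0.6491 rad
tan C = Δλ / ΔM = +74.6256 → C = 89.23°

89.2°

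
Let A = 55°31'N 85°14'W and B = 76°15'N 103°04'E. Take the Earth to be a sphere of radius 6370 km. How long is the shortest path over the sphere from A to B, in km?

5350 km

Haversine: a = sin²(Δφ/2)+cos φ₁ cos φ₂ sin²(Δλ/2) = 0.16625;  σ = 2·atan2(√a,√(1−a))
σ = 48.125° → d = Rσ = 6370·0.83994 = 5350 km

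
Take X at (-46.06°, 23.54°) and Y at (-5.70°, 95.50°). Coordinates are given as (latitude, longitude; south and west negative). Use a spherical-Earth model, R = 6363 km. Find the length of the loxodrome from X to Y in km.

Δψ = ln[tan(π/4+φ₂/2)/tan(π/4+φ₁/2)] = +0.8081;  Δφ = +0.7044 rad,  Δλ = +1.2559 rad
q = Δφ/Δψ = 0.8717
d = R·√(Δφ² + q²Δλ²) = 6363·1.30179 = 8283 km

8283 km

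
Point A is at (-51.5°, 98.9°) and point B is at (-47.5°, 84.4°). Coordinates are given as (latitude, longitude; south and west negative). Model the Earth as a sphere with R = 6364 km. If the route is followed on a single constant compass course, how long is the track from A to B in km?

Δψ = ln[tan(π/4+φ₂/2)/tan(π/4+φ₁/2)] = +0.1076;  Δφ = +0.0698 rad,  Δλ = -0.2531 rad
q = Δφ/Δψ = 0.6490
d = R·√(Δφ² + q²Δλ²) = 6364·0.17846 = 1136 km

1136 km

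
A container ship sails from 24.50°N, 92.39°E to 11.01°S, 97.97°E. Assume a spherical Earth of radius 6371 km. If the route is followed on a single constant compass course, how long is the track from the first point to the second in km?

Rhumb course C = atan2(Δλ, Δψ) with Δψ = ln[tan(π/4+φ₂/2)/tan(π/4+φ₁/2)] = -0.6346, Δλ = +0.0974 → C = 171.28°
d = R·|Δφ| / |cos C| = 6371·0.61977 / 0.98843 = 3995 km

3995 km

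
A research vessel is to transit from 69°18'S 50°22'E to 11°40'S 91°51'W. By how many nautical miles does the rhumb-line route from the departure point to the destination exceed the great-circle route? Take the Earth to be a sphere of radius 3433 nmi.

Great circle: cos σ = sin φ₁ sin φ₂ + cos φ₁ cos φ₂ cos Δλ,  σ = 1.6553 rad → d_gc = 5682.73 nmi
Rhumb line: Δψ = +1.4952, q = Δφ/Δψ = 0.6727, d_rh = R√(Δφ²+q²Δλ²) = 6692.25 nmi
Excess = 6692.25 − 5682.73 = 1009.52 ≈ 1010 nmi

1010 nmi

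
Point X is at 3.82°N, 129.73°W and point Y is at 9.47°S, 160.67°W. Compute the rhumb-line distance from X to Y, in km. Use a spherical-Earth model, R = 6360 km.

3727 km

Δψ = ln[tan(π/4+φ₂/2)/tan(π/4+φ₁/2)] = -0.2328;  Δφ = -0.2320 rad,  Δλ = -0.5400 rad
q = Δφ/Δψ = 0.9965
d = R·√(Δφ² + q²Δλ²) = 6360·0.58599 = 3727 km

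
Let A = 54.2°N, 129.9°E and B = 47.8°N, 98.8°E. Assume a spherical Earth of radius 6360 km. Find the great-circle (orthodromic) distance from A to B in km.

Haversine: a = sin²(Δφ/2)+cos φ₁ cos φ₂ sin²(Δλ/2) = 0.03135;  σ = 2·atan2(√a,√(1−a))
σ = 20.398° → d = Rσ = 6360·0.35602 = 2264 km

2264 km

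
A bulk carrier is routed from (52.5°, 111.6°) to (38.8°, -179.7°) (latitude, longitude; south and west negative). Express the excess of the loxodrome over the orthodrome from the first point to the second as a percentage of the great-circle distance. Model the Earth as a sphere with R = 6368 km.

Great circle: σ = 0.8373 rad → d_gc = Rσ = 5332.1 km
Rhumb: Δφ = -0.2391, Δλ = +1.1990, Δψ = -0.3446, q = Δφ/Δψ = 0.6939 → d_rh = R√(Δφ²+q²Δλ²) = 5512.4 km
Excess = (5512.4 − 5332.1) / 5332.1 = 180.3 / 5332.1 = 3.38% ≈ 3.4%

3.4%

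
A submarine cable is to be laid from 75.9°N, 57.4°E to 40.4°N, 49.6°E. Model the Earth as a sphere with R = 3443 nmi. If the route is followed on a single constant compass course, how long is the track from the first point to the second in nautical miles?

2145 nmi

Rhumb course C = atan2(Δλ, Δψ) with Δψ = ln[tan(π/4+φ₂/2)/tan(π/4+φ₁/2)] = -1.3181, Δλ = -0.1361 → C = 185.90°
d = R·|Δφ| / |cos C| = 3443·0.61959 / 0.99471 = 2145 nmi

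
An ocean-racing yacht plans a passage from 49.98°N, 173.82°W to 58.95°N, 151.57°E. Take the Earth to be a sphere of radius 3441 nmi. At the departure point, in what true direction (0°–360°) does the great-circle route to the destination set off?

307.6°

θ = atan2( sin Δλ·cos φ₂ ,  cos φ₁ sin φ₂ − sin φ₁ cos φ₂ cos Δλ )
  = atan2(-0.2930, +0.2258) = 307.63°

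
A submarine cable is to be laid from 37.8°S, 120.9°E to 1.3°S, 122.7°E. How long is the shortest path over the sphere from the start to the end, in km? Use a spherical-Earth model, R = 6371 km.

Haversine: a = sin²(Δφ/2)+cos φ₁ cos φ₂ sin²(Δλ/2) = 0.09827;  σ = 2·atan2(√a,√(1−a))
σ = 36.538° → d = Rσ = 6371·0.63770 = 4063 km

4063 km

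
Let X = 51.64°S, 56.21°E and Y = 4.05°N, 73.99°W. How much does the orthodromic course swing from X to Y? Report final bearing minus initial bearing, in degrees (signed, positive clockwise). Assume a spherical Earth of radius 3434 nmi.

Initial bearing θ₁ = atan2(sin Δλ cos φ₂, cos φ₁ sin φ₂ − sin φ₁ cos φ₂ cos Δλ) = 238.82°
Final bearing θ₂ = (initial bearing from the destination back to the start) + 180° = 327.84°
Δθ = θ₂ − θ₁ = +89.0°

+89.0°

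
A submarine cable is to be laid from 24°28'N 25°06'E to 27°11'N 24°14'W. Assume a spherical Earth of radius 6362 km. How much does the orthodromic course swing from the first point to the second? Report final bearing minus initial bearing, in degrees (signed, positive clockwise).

Initial bearing θ₁ = atan2(sin Δλ cos φ₂, cos φ₁ sin φ₂ − sin φ₁ cos φ₂ cos Δλ) = 284.60°
Final bearing θ₂ = (initial bearing from the destination back to the start) + 180° = 261.97°
Δθ = θ₂ − θ₁ = -22.6°

-22.6°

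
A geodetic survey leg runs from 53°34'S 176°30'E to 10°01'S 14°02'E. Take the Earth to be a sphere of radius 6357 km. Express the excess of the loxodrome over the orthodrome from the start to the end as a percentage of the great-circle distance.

21.2%

Great circle: σ = 2.0017 rad → d_gc = Rσ = 12725.0 km
Rhumb: Δφ = +0.7601, Δλ = -2.8356, Δψ = +0.9357, q = Δφ/Δψ = 0.8124 → d_rh = R√(Δφ²+q²Δλ²) = 15420.1 km
Excess = (15420.1 − 12725.0) / 12725.0 = 2695.1 / 12725.0 = 21.18% ≈ 21.2%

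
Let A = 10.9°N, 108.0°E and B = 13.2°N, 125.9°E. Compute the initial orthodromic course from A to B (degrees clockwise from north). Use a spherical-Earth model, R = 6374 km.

80.7°

θ = atan2( sin Δλ·cos φ₂ ,  cos φ₁ sin φ₂ − sin φ₁ cos φ₂ cos Δλ )
  = atan2(+0.2992, +0.0490) = 80.69°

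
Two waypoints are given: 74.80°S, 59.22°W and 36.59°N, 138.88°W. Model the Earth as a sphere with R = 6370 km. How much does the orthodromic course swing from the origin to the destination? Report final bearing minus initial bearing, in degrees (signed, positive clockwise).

Initial bearing θ₁ = atan2(sin Δλ cos φ₂, cos φ₁ sin φ₂ − sin φ₁ cos φ₂ cos Δλ) = 290.50°
Final bearing θ₂ = (initial bearing from the destination back to the start) + 180° = 342.19°
Δθ = θ₂ − θ₁ = +51.7°

+51.7°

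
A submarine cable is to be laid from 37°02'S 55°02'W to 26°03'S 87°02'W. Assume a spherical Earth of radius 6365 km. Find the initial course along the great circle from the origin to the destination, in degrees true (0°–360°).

282.8°

θ = atan2( sin Δλ·cos φ₂ ,  cos φ₁ sin φ₂ − sin φ₁ cos φ₂ cos Δλ )
  = atan2(-0.4761, +0.1083) = 282.82°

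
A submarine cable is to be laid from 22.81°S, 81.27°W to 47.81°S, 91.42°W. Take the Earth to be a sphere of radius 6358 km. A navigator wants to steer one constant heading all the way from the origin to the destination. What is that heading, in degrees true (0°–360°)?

198.1°

Meridional parts: M(φ₁)=-0.4091, M(φ₂)=-0.9525 → ΔM = -0.5435;  Δλ = -0.1772 rad
tan C = Δλ / ΔM = +0.3260 → C = 198.05°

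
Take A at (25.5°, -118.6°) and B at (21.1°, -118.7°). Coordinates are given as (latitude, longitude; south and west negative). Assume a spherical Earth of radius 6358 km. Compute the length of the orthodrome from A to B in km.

488 km

Haversine: a = sin²(Δφ/2)+cos φ₁ cos φ₂ sin²(Δλ/2) = 0.00147;  σ = 2·atan2(√a,√(1−a))
σ = 4.401° → d = Rσ = 6358·0.07681 = 488 km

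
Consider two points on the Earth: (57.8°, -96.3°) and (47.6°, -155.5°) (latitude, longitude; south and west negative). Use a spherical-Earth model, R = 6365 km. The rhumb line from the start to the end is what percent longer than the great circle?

Great circle: σ = 0.6286 rad → d_gc = Rσ = 4000.9 km
Rhumb: Δφ = -0.1780, Δλ = -1.0332, Δψ = -0.2955, q = Δφ/Δψ = 0.6024 → d_rh = R√(Δφ²+q²Δλ²) = 4120.6 km
Excess = (4120.6 − 4000.9) / 4000.9 = 119.7 / 4000.9 = 2.99% ≈ 3.0%

3.0%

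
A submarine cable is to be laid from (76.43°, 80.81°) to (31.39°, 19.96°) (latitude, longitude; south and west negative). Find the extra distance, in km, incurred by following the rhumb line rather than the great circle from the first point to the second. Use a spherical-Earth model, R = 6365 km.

Great circle: cos σ = sin φ₁ sin φ₂ + cos φ₁ cos φ₂ cos Δλ,  σ = 0.9224 rad → d_gc = 5871.3 km
Rhumb line: Δψ = -1.5513, q = Δφ/Δψ = 0.5067, d_rh = R√(Δφ²+q²Δλ²) = 6063.7 km
Excess = 6063.7 − 5871.3 = 192.4 ≈ 192 km

192 km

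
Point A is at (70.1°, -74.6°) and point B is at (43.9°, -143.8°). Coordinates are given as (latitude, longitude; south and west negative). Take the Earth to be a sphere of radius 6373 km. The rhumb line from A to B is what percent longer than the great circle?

Great circle: σ = 0.7391 rad → d_gc = Rσ = 4710.1 km
Rhumb: Δφ = -0.4573, Δλ = -1.2078, Δψ = -0.8861, q = Δφ/Δψ = 0.5161 → d_rh = R√(Δφ²+q²Δλ²) = 4926.7 km
Excess = (4926.7 − 4710.1) / 4710.1 = 216.6 / 4710.1 = 4.60% ≈ 4.6%

4.6%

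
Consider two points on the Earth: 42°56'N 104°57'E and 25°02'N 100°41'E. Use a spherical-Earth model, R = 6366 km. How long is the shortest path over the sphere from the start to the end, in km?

Haversine: a = sin²(Δφ/2)+cos φ₁ cos φ₂ sin²(Δλ/2) = 0.02512;  σ = 2·atan2(√a,√(1−a))
σ = 18.240° → d = Rσ = 6366·0.31834 = 2027 km

2027 km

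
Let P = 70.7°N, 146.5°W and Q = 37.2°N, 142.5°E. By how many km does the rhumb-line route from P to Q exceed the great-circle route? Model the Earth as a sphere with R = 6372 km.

Great circle: cos σ = sin φ₁ sin φ₂ + cos φ₁ cos φ₂ cos Δλ,  σ = 0.8548 rad → d_gc = 5447.1 km
Rhumb line: Δψ = -1.0714, q = Δφ/Δψ = 0.5457, d_rh = R√(Δφ²+q²Δλ²) = 5696.4 km
Excess = 5696.4 − 5447.1 = 249.3 ≈ 249 km

249 km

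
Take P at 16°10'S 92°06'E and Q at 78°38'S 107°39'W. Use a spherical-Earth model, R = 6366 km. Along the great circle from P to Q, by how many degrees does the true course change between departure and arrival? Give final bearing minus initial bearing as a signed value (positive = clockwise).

-157.1°

Initial bearing θ₁ = atan2(sin Δλ cos φ₂, cos φ₁ sin φ₂ − sin φ₁ cos φ₂ cos Δλ) = 176.16°
Final bearing θ₂ = (initial bearing from the destination back to the start) + 180° = 19.03°
Δθ = θ₂ − θ₁ = -157.1°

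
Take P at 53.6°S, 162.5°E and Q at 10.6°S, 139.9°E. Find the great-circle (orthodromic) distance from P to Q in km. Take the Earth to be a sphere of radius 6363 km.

cos σ = sin φ₁ sin φ₂ + cos φ₁ cos φ₂ cos Δλ
      = sin(-53.60°)sin(-10.60°) + cos(-53.60°)cos(-10.60°)cos(-22.60°) = 0.6866
σ = 46.641° → d = Rσ = 6363·0.81405 = 5180 km

5180 km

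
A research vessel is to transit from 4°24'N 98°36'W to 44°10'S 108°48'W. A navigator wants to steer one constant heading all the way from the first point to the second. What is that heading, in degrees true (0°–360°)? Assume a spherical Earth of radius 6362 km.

Meridional parts: M(φ₁)=+0.0769, M(φ₂)=-0.8610 → ΔM = -0.9378;  Δλ = -0.1780 rad
tan C = Δλ / ΔM = +0.1898 → C = 190.75°

190.7°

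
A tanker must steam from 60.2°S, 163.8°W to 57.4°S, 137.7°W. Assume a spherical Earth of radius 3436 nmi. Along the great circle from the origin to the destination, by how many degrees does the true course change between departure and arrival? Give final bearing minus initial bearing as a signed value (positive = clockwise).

-22.4°

Initial bearing θ₁ = atan2(sin Δλ cos φ₂, cos φ₁ sin φ₂ − sin φ₁ cos φ₂ cos Δλ) = 89.72°
Final bearing θ₂ = (initial bearing from the destination back to the start) + 180° = 67.28°
Δθ = θ₂ − θ₁ = -22.4°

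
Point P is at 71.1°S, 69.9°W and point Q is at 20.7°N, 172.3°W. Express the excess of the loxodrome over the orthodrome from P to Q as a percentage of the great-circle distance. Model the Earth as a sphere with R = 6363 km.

Great circle: σ = 1.9817 rad → d_gc = Rσ = 12609.9 km
Rhumb: Δφ = +1.6022, Δλ = -1.7872, Δψ = +2.1625, q = Δφ/Δψ = 0.7409 → d_rh = R√(Δφ²+q²Δλ²) = 13226.0 km
Excess = (13226.0 − 12609.9) / 12609.9 = 616.1 / 12609.9 = 4.89% ≈ 4.9%

4.9%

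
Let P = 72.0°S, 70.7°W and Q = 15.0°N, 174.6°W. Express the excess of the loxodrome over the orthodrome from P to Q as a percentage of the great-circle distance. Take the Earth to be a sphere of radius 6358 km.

Great circle: σ = 1.8943 rad → d_gc = Rσ = 12043.7 km
Rhumb: Δφ = +1.5184, Δλ = -1.8134, Δψ = +2.1076, q = Δφ/Δψ = 0.7205 → d_rh = R√(Δφ²+q²Δλ²) = 12736.0 km
Excess = (12736.0 − 12043.7) / 12043.7 = 692.3 / 12043.7 = 5.748% ≈ 5.7%

5.7%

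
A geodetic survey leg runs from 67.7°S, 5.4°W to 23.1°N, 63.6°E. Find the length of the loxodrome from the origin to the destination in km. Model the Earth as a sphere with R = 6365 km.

11716 km

Δψ = ln[tan(π/4+φ₂/2)/tan(π/4+φ₁/2)] = +2.0386;  Δφ = +1.5848 rad,  Δλ = +1.2043 rad
q = Δφ/Δψ = 0.7774
d = R·√(Δφ² + q²Δλ²) = 6365·1.84062 = 11716 km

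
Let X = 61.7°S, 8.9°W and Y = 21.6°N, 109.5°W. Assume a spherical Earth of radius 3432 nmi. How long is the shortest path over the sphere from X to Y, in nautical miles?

6823 nmi

Haversine: a = sin²(Δφ/2)+cos φ₁ cos φ₂ sin²(Δλ/2) = 0.70261;  σ = 2·atan2(√a,√(1−a))
σ = 113.904° → d = Rσ = 3432·1.98801 = 6823 nmi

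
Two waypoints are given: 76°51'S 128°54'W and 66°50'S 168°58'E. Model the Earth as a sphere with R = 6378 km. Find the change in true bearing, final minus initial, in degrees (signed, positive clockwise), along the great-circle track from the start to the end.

+59.8°

At departure: θ₁ = atan2(sin Δλ cos φ₂, cos φ₁ sin φ₂ − sin φ₁ cos φ₂ cos Δλ) = 265.05°
At arrival: θ₂ = atan2(sin Δλ cos φ₁, −cos φ₂ sin φ₁ + sin φ₂ cos φ₁ cos Δλ) = 324.82°
Δθ = θ₂ − θ₁ = +59.8°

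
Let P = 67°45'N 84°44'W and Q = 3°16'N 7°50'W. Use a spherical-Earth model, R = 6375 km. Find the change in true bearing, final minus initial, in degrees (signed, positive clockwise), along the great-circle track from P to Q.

+57.2°

At departure: θ₁ = atan2(sin Δλ cos φ₂, cos φ₁ sin φ₂ − sin φ₁ cos φ₂ cos Δλ) = 100.93°
At arrival: θ₂ = atan2(sin Δλ cos φ₁, −cos φ₂ sin φ₁ + sin φ₂ cos φ₁ cos Δλ) = 158.14°
Δθ = θ₂ − θ₁ = +57.2°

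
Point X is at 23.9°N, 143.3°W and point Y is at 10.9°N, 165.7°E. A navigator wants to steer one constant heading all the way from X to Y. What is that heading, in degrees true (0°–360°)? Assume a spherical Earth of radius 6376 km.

Meridional parts: M(φ₁)=+0.4298, M(φ₂)=+0.1914 → ΔM = -0.2384;  Δλ = -0.8901 rad
tan C = Δλ / ΔM = +3.7339 → C = 255.01°

255.0°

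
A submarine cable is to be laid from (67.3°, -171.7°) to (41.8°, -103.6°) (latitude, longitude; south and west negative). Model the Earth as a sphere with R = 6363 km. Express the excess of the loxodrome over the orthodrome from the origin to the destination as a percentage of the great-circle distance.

Great circle: σ = 0.7638 rad → d_gc = Rσ = 4860.1 km
Rhumb: Δφ = -0.4451, Δλ = +1.1886, Δψ = -0.8013, q = Δφ/Δψ = 0.5554 → d_rh = R√(Δφ²+q²Δλ²) = 5065.9 km
Excess = (5065.9 − 4860.1) / 4860.1 = 205.8 / 4860.1 = 4.23% ≈ 4.2%

4.2%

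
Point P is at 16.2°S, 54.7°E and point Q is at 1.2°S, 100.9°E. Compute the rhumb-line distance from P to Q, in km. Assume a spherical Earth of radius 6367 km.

5327 km

Δψ = ln[tan(π/4+φ₂/2)/tan(π/4+φ₁/2)] = +0.2656;  Δφ = +0.2618 rad,  Δλ = +0.8063 rad
q = Δφ/Δψ = 0.9855
d = R·√(Δφ² + q²Δλ²) = 6367·0.83669 = 5327 km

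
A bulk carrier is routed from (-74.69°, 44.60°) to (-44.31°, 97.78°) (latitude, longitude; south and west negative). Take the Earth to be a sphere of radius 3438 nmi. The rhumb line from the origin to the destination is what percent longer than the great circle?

Great circle: σ = 0.6649 rad → d_gc = Rσ = 2285.9 nmi
Rhumb: Δφ = +0.5302, Δλ = +0.9282, Δψ = +1.1424, q = Δφ/Δψ = 0.4641 → d_rh = R√(Δφ²+q²Δλ²) = 2348.7 nmi
Excess = (2348.7 − 2285.9) / 2285.9 = 62.8 / 2285.9 = 2.747% ≈ 2.7%

2.7%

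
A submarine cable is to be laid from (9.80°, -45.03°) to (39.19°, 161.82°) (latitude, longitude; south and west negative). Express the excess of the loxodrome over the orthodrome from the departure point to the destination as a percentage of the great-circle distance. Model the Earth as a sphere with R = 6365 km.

Great circle: σ = 2.1820 rad → d_gc = Rσ = 13888.4 km
Rhumb: Δφ = +0.5130, Δλ = -2.6730, Δψ = +0.5727, q = Δφ/Δψ = 0.8957 → d_rh = R√(Δφ²+q²Δλ²) = 15584.9 km
Excess = (15584.9 − 13888.4) / 13888.4 = 1696.5 / 13888.4 = 12.22% ≈ 12.2%

12.2%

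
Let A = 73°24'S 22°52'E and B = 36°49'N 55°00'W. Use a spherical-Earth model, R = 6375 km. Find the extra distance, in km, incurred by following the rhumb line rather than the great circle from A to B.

272 km

Great circle: cos σ = sin φ₁ sin φ₂ + cos φ₁ cos φ₂ cos Δλ,  σ = 2.1249 rad → d_gc = 13546.4 km
Rhumb line: Δψ = +2.6169, q = Δφ/Δψ = 0.7351, d_rh = R√(Δφ²+q²Δλ²) = 13818.3 km
Excess = 13818.3 − 13546.4 = 271.9 ≈ 272 km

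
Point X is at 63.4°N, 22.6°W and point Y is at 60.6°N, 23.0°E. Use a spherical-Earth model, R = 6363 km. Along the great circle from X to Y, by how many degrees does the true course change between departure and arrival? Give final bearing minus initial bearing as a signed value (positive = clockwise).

At departure: θ₁ = atan2(sin Δλ cos φ₂, cos φ₁ sin φ₂ − sin φ₁ cos φ₂ cos Δλ) = 76.69°
At arrival: θ₂ = atan2(sin Δλ cos φ₁, −cos φ₂ sin φ₁ + sin φ₂ cos φ₁ cos Δλ) = 117.43°
Δθ = θ₂ − θ₁ = +40.7°

+40.7°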